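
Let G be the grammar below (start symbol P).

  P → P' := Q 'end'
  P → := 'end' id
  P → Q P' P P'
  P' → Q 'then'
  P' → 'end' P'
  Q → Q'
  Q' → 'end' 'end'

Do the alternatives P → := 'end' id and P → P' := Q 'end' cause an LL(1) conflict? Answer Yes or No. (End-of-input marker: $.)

No

FIRST(:= 'end' id) = { := } and FIRST(P' := Q 'end') = { 'end' }.
The FIRST sets are disjoint and neither alternative is nullable — no conflict.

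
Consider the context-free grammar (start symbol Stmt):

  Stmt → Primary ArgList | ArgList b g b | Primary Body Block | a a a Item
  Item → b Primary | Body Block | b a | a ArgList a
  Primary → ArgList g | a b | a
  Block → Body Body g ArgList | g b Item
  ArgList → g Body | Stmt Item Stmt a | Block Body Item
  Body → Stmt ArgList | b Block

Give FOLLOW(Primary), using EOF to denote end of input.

{ EOF, a, b, g }

In Stmt → Primary ArgList: add FIRST(ArgList) = { a, b, g }.
In Stmt → Primary Body Block: add FIRST(Body Block) = { a, b, g }.
In Item → b Primary: Primary is at the end, add FOLLOW(Item) = { EOF, a, b, g }.
Union: FOLLOW(Primary) = { EOF, a, b, g }.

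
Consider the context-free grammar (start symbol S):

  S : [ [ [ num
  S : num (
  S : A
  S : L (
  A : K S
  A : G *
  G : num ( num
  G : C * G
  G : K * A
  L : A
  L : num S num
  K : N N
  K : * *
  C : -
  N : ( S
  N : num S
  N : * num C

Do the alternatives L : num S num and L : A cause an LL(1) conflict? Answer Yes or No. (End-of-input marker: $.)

Yes

FIRST(num S num) = { num } and FIRST(A) = { (, *, -, num }.
Both contain num, so the two alternatives are not disjoint — LL(1) conflict.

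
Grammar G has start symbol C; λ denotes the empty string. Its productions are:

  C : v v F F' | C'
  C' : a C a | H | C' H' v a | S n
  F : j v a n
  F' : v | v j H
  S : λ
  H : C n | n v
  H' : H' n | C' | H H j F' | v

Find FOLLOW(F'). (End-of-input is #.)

In C : v v F F': F' is at the end, add FOLLOW(C) = { #, a, n }.
In H' : H H j F': F' is at the end, add FOLLOW(H') = { n, v }.
Union: FOLLOW(F') = { #, a, n, v }.

{ #, a, n, v }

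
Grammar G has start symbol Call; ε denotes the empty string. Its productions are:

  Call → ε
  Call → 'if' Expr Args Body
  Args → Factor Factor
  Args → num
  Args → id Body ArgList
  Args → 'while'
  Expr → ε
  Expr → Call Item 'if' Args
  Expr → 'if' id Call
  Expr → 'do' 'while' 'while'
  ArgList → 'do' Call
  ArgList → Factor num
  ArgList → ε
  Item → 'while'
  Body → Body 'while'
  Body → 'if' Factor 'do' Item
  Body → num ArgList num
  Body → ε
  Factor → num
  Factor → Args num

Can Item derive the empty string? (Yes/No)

No

Nullable nonterminals: ArgList, Body, Call, Expr.
No production of Item has an RHS whose symbols are all nullable, so Item is not nullable.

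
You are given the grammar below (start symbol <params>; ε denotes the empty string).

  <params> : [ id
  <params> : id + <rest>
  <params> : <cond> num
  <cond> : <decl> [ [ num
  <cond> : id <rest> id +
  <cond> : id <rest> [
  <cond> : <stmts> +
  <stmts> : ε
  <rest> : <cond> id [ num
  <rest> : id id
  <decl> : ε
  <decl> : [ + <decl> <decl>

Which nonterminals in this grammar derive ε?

{ <decl>, <stmts> }

Directly nullable (have an ε-production): <stmts>, <decl>.
No other nonterminal has a production whose RHS symbols are all nullable.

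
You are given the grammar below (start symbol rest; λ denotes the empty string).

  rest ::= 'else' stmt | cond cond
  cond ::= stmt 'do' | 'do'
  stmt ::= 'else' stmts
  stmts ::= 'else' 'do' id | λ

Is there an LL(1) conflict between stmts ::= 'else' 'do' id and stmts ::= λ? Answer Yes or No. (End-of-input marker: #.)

FIRST('else' 'do' id) = { 'else' } and FIRST(λ) = { λ }.
The second is nullable but FOLLOW(stmts) = { #, 'do' } is disjoint from FIRST of the first.

No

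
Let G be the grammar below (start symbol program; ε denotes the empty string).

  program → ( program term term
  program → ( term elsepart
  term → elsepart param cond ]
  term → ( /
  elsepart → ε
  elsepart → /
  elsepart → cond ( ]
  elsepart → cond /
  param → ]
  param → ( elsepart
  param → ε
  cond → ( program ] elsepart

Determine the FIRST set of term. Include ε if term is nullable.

{ (, /, ] }

From term → elsepart param cond ]: elsepart, param nullable, take FIRST(elsepart) ∪ FIRST(param) ∪ FIRST(cond) = { (, /, ] }.
term → ( / contributes {(}.
Union: FIRST(term) = { (, /, ] }.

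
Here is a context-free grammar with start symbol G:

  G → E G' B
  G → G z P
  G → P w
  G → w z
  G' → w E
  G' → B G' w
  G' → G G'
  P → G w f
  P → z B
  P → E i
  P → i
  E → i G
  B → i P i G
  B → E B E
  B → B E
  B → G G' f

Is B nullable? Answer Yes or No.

No nonterminal in this grammar is nullable.
No production of B has an RHS whose symbols are all nullable, so B is not nullable.

No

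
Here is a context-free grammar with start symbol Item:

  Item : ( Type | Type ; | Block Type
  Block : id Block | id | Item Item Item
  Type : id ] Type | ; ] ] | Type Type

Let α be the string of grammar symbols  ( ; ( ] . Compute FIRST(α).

( is a terminal; add {(} and stop.

{ ( }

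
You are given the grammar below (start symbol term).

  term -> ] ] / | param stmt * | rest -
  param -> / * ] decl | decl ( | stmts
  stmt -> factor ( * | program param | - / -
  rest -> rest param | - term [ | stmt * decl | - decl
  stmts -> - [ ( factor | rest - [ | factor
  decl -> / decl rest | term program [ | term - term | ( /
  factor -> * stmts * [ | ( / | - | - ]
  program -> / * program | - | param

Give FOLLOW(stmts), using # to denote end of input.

{ (, *, -, /, [, ] }

In param -> stmts: stmts is at the end, add FOLLOW(param) = { (, *, -, /, [, ] }.
In factor -> * stmts * [: add FIRST(* [) = { * }.
Union: FOLLOW(stmts) = { (, *, -, /, [, ] }.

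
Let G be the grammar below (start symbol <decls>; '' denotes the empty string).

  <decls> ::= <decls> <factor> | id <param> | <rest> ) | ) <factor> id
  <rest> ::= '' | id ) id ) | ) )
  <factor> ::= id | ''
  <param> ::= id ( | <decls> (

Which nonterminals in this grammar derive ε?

{ <factor>, <rest> }

Directly nullable (have an ''-production): <rest>, <factor>.
No other nonterminal has a production whose RHS symbols are all nullable.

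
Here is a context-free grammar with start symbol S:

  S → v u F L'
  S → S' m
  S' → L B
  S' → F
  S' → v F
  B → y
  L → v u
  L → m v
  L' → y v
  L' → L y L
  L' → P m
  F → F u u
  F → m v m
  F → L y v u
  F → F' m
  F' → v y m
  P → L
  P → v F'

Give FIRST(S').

From S' → L B: add FIRST(L) = { m, v }.
From S' → F: add FIRST(F) = { m, v }.
S' → v F contributes {v}.
Union: FIRST(S') = { m, v }.

{ m, v }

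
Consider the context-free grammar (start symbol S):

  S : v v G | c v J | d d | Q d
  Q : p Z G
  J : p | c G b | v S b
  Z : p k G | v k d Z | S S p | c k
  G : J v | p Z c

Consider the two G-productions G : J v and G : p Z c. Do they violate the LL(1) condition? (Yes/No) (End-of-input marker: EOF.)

Yes

FIRST(J v) = { c, p, v } and FIRST(p Z c) = { p }.
Both contain p, so the two alternatives are not disjoint — LL(1) conflict.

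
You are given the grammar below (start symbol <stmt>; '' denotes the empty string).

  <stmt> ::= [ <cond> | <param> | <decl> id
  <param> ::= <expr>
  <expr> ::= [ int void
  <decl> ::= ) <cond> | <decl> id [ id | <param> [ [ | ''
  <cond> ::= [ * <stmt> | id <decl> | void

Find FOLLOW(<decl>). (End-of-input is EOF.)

In <stmt> ::= <decl> id: add FIRST(id) = { id }.
In <decl> ::= <decl> id [ id: add FIRST(id [ id) = { id }.
In <cond> ::= id <decl>: <decl> is at the end, add FOLLOW(<cond>) = { EOF, id }.
Union: FOLLOW(<decl>) = { EOF, id }.

{ EOF, id }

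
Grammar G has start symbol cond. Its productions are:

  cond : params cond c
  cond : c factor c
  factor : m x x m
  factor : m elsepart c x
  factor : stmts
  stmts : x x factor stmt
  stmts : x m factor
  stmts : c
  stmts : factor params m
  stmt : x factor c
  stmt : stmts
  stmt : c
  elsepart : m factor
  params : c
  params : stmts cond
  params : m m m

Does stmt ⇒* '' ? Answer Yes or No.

No

No nonterminal in this grammar is nullable.
No production of stmt has an RHS whose symbols are all nullable, so stmt is not nullable.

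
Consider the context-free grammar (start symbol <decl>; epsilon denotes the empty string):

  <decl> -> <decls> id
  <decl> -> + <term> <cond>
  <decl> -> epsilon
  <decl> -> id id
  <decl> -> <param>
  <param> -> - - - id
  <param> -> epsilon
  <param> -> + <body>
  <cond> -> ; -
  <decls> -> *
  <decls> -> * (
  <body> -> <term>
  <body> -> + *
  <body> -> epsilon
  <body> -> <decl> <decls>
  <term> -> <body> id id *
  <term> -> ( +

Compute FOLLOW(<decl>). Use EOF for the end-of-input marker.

{ EOF, * }

<decl> is the start symbol, so EOF ∈ FOLLOW(<decl>).
In <body> -> <decl> <decls>: add FIRST(<decls>) = { * }.
Union: FOLLOW(<decl>) = { EOF, * }.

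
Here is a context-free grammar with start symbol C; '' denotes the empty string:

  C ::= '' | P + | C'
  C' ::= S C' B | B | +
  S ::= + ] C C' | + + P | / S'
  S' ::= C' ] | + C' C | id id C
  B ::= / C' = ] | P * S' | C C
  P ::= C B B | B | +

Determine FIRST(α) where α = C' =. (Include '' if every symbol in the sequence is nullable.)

Add FIRST(C')\{''} = { *, +, / }; C' is nullable, continue.
= is a terminal; add {=} and stop.

{ *, +, /, = }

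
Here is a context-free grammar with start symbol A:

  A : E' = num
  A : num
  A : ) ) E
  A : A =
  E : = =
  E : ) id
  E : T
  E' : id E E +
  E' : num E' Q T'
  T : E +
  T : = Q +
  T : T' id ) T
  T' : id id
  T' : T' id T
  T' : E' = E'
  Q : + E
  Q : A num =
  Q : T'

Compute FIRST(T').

{ id, num }

T' : id id contributes {id}.
From T' : T' id T: add FIRST(T') = { id, num }.
From T' : E' = E': add FIRST(E') = { id, num }.
Union: FIRST(T') = { id, num }.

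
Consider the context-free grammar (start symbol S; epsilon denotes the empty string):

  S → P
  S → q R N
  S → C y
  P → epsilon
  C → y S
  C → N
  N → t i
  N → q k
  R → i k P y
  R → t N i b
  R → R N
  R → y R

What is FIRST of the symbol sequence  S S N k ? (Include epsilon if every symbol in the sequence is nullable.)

{ q, t, y }

Add FIRST(S)\{epsilon} = { q, t, y }; S is nullable, continue.
Add FIRST(S)\{epsilon} = { q, t, y }; S is nullable, continue.
Add FIRST(N) = { q, t }; N is not nullable, stop.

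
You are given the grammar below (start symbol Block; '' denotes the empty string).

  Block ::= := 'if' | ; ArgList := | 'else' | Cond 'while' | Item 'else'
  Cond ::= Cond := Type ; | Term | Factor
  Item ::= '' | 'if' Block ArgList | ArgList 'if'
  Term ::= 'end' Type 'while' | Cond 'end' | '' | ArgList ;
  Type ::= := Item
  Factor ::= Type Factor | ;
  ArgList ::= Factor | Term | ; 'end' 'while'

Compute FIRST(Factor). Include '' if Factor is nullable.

From Factor ::= Type Factor: add FIRST(Type) = { := }.
Factor ::= ; contributes {;}.
Union: FIRST(Factor) = { :=, ; }.

{ :=, ; }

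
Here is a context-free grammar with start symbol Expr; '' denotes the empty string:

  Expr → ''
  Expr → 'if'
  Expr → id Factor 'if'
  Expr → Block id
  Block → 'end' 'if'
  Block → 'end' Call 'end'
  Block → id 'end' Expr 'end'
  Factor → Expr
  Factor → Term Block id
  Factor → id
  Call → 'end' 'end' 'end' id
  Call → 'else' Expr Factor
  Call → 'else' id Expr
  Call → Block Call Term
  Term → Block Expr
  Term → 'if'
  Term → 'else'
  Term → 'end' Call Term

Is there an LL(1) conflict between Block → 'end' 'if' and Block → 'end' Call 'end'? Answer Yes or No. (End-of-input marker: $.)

FIRST('end' 'if') = { 'end' } and FIRST('end' Call 'end') = { 'end' }.
Both contain 'end', so the two alternatives are not disjoint — LL(1) conflict.

Yes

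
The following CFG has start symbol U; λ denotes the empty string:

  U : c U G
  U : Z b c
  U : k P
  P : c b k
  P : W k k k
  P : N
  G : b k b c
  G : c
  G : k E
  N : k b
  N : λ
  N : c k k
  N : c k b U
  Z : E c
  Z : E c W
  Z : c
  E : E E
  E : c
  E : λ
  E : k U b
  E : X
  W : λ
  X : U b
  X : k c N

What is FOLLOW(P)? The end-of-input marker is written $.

{ $, b, c, k }

In U : k P: P is at the end, add FOLLOW(U) = { $, b, c, k }.
Union: FOLLOW(P) = { $, b, c, k }.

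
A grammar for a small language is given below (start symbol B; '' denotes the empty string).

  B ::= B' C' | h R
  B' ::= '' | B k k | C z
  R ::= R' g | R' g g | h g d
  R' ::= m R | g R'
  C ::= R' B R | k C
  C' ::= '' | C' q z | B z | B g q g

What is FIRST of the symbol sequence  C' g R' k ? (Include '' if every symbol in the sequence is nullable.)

{ g, h, k, m, q, z }

Add FIRST(C')\{''} = { g, h, k, m, q, z }; C' is nullable, continue.
g is a terminal; add {g} and stop.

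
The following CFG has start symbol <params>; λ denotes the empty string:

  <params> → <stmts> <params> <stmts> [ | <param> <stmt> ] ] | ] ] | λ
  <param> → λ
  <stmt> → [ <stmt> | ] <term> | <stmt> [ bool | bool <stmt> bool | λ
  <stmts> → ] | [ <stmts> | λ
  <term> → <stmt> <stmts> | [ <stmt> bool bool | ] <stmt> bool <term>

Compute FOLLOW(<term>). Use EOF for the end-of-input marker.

{ [, ], bool }

In <stmt> → ] <term>: <term> is at the end, add FOLLOW(<stmt>) = { [, ], bool }.
In <term> → ] <stmt> bool <term>: <term> is at the end, add FOLLOW(<term>) = { [, ], bool }.
Union: FOLLOW(<term>) = { [, ], bool }.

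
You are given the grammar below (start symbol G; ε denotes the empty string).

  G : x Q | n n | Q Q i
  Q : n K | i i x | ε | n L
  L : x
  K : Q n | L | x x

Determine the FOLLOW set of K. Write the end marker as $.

In Q : n K: K is at the end, add FOLLOW(Q) = { $, i, n }.
Union: FOLLOW(K) = { $, i, n }.

{ $, i, n }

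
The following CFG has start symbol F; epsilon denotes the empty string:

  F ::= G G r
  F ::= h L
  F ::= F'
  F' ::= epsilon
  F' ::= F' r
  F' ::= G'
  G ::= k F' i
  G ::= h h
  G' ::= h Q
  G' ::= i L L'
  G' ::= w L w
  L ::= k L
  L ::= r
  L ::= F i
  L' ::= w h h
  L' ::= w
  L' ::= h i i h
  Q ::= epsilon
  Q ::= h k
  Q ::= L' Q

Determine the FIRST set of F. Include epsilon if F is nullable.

{ h, i, k, r, w, epsilon }

From F ::= G G r: add FIRST(G) = { h, k }.
F ::= h L contributes {h}.
From F ::= F': add FIRST(F') = { h, i, r, w, epsilon } (including epsilon since F' is nullable).
Union: FIRST(F) = { h, i, k, r, w, epsilon }.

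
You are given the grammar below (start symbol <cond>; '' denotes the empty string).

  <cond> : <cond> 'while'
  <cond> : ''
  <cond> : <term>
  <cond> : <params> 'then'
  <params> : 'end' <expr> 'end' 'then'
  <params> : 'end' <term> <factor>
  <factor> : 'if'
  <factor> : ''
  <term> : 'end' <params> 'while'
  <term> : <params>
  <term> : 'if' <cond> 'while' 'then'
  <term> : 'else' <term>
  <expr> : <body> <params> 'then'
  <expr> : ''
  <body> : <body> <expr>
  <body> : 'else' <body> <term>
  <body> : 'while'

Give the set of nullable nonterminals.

{ <cond>, <expr>, <factor> }

Directly nullable (have an ''-production): <cond>, <factor>, <expr>.
No other nonterminal has a production whose RHS symbols are all nullable.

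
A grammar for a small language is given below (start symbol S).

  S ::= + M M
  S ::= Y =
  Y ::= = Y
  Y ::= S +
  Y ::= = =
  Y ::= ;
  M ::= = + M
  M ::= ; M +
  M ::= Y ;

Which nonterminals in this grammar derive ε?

{ } (none)

No nonterminal has an empty production or an RHS whose symbols are all nullable.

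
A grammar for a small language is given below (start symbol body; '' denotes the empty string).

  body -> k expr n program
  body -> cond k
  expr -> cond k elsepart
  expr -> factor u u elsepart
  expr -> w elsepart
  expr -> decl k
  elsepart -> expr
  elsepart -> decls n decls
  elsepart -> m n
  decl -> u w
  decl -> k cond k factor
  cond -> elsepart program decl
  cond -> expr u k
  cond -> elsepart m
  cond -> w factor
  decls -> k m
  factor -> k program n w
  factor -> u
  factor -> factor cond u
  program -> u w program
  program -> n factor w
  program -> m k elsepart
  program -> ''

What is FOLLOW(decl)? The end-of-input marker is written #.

In expr -> decl k: add FIRST(k) = { k }.
In cond -> elsepart program decl: decl is at the end, add FOLLOW(cond) = { k, u }.
Union: FOLLOW(decl) = { k, u }.

{ k, u }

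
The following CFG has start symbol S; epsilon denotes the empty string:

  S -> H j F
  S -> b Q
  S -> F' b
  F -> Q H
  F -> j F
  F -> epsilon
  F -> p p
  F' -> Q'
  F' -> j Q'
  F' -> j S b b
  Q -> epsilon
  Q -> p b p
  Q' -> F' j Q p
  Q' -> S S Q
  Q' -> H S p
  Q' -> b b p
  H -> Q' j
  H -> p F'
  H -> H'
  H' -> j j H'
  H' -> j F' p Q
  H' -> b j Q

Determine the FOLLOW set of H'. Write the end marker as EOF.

In H -> H': H' is at the end, add FOLLOW(H) = { EOF, b, j, p }.
In H' -> j j H': H' is at the end, add FOLLOW(H') = { EOF, b, j, p }.
Union: FOLLOW(H') = { EOF, b, j, p }.

{ EOF, b, j, p }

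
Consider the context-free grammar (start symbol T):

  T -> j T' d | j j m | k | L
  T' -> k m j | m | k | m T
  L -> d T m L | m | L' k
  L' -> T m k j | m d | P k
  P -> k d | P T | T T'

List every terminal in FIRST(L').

{ d, j, k, m }

From L' -> T m k j: add FIRST(T) = { d, j, k, m }.
L' -> m d contributes {m}.
From L' -> P k: add FIRST(P) = { d, j, k, m }.
Union: FIRST(L') = { d, j, k, m }.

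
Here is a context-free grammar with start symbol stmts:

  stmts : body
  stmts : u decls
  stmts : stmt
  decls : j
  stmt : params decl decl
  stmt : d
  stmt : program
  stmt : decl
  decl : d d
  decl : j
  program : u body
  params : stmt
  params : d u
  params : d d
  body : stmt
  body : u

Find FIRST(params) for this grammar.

From params : stmt: add FIRST(stmt) = { d, j, u }.
params : d u contributes {d}.
params : d d contributes {d}.
Union: FIRST(params) = { d, j, u }.

{ d, j, u }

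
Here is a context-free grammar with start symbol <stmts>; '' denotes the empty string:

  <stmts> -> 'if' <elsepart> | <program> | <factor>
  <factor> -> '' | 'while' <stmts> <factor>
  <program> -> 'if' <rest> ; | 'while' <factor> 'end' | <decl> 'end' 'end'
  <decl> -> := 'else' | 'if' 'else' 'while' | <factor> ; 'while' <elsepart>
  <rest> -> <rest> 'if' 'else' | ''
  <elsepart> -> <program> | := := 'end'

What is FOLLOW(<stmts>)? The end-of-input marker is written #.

{ #, 'end', 'while', ; }

<stmts> is the start symbol, so # ∈ FOLLOW(<stmts>).
In <factor> -> 'while' <stmts> <factor>: add FIRST(<factor>)\{''} = { 'while' }.
  Since <factor> is nullable, also add FOLLOW(<factor>) = { #, 'end', 'while', ; }.
Union: FOLLOW(<stmts>) = { #, 'end', 'while', ; }.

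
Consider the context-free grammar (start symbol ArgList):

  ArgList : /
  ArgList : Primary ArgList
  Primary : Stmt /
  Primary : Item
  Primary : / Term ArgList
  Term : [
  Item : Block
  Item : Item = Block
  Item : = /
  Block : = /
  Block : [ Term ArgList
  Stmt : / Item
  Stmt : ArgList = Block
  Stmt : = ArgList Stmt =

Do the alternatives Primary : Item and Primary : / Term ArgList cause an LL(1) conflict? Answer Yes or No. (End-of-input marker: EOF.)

No

FIRST(Item) = { =, [ } and FIRST(/ Term ArgList) = { / }.
The FIRST sets are disjoint and neither alternative is nullable — no conflict.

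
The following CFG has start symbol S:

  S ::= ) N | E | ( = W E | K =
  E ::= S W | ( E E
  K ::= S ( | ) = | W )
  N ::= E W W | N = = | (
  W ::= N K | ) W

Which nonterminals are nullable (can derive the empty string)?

No nonterminal has an empty production or an RHS whose symbols are all nullable.

{ } (none)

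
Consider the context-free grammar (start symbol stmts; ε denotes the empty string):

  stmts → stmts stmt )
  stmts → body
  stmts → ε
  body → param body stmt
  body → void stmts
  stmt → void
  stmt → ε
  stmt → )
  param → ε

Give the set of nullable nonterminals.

{ param, stmt, stmts }

Directly nullable (have an ε-production): stmts, stmt, param.
No other nonterminal has a production whose RHS symbols are all nullable.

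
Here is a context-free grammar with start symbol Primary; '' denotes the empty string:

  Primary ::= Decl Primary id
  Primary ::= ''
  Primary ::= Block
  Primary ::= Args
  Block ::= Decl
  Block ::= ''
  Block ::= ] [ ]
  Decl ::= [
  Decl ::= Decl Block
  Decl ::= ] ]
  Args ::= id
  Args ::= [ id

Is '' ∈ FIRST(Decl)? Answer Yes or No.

No

Nullable nonterminals: Block, Primary.
No production of Decl has an RHS whose symbols are all nullable, so Decl is not nullable.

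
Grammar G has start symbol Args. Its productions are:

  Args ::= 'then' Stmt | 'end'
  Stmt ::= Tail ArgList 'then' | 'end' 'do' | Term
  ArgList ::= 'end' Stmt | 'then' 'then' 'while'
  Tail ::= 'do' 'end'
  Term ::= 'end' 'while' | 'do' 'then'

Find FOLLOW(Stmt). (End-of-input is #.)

In Args ::= 'then' Stmt: Stmt is at the end, add FOLLOW(Args) = { # }.
In ArgList ::= 'end' Stmt: Stmt is at the end, add FOLLOW(ArgList) = { 'then' }.
Union: FOLLOW(Stmt) = { #, 'then' }.

{ #, 'then' }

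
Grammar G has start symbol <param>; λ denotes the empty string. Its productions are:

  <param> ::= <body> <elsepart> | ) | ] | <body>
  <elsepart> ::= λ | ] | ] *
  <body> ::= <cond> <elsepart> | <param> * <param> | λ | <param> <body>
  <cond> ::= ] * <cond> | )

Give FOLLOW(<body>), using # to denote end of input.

{ #, ), *, ] }

In <param> ::= <body> <elsepart>: add FIRST(<elsepart>)\{λ} = { ] }.
  Since <elsepart> is nullable, also add FOLLOW(<param>) = { #, ), *, ] }.
In <param> ::= <body>: <body> is at the end, add FOLLOW(<param>) = { #, ), *, ] }.
In <body> ::= <param> <body>: <body> is at the end, add FOLLOW(<body>) = { #, ), *, ] }.
Union: FOLLOW(<body>) = { #, ), *, ] }.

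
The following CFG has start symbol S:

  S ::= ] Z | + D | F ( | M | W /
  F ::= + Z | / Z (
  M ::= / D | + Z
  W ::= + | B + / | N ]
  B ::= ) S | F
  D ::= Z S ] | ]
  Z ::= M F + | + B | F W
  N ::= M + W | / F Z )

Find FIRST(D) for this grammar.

{ +, /, ] }

From D ::= Z S ]: add FIRST(Z) = { +, / }.
D ::= ] contributes {]}.
Union: FIRST(D) = { +, /, ] }.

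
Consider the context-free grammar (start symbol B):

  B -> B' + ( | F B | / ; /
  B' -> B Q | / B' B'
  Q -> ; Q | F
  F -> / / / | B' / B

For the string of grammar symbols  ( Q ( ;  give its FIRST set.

( is a terminal; add {(} and stop.

{ ( }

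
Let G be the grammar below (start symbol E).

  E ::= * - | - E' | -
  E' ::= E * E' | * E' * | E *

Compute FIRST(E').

From E' ::= E * E': add FIRST(E) = { *, - }.
E' ::= * E' * contributes {*}.
From E' ::= E *: add FIRST(E) = { *, - }.
Union: FIRST(E') = { *, - }.

{ *, - }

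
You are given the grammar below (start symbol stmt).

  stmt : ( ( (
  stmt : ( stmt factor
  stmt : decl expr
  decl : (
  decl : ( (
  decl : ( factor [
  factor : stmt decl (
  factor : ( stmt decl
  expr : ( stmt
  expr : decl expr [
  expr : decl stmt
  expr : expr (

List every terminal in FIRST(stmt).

stmt : ( ( ( contributes {(}.
stmt : ( stmt factor contributes {(}.
From stmt : decl expr: add FIRST(decl) = { ( }.
Union: FIRST(stmt) = { ( }.

{ ( }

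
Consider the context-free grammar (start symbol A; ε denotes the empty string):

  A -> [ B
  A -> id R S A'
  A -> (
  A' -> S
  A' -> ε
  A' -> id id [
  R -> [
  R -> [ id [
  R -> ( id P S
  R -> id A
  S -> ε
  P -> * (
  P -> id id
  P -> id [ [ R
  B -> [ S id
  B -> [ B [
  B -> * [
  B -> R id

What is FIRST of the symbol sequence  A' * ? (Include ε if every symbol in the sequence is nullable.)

Add FIRST(A')\{ε} = { id }; A' is nullable, continue.
* is a terminal; add {*} and stop.

{ *, id }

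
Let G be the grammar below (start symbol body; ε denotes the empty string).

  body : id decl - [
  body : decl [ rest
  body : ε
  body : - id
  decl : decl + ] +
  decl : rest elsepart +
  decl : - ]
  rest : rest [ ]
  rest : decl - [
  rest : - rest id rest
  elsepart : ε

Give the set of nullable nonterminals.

{ body, elsepart }

Directly nullable (have an ε-production): body, elsepart.
No other nonterminal has a production whose RHS symbols are all nullable.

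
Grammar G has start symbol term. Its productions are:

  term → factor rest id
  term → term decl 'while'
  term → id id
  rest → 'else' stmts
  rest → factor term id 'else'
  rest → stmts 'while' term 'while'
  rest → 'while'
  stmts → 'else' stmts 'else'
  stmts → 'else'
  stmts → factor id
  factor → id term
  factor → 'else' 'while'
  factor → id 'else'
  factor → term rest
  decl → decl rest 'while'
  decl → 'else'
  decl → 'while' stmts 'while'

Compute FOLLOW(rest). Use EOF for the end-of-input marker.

In term → factor rest id: add FIRST(id) = { id }.
In factor → term rest: rest is at the end, add FOLLOW(factor) = { 'else', 'while', id }.
In decl → decl rest 'while': add FIRST('while') = { 'while' }.
Union: FOLLOW(rest) = { 'else', 'while', id }.

{ 'else', 'while', id }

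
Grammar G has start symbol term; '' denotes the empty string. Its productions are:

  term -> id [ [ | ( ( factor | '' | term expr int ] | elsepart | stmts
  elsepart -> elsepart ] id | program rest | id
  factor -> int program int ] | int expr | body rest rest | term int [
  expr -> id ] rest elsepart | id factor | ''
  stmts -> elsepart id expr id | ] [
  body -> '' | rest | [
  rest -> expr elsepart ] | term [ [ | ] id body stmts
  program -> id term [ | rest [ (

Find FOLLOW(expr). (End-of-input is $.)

{ $, (, [, ], id, int }

In term -> term expr int ]: add FIRST(int ]) = { int }.
In factor -> int expr: expr is at the end, add FOLLOW(factor) = { $, (, [, ], id, int }.
In stmts -> elsepart id expr id: add FIRST(id) = { id }.
In rest -> expr elsepart ]: add FIRST(elsepart ]) = { (, [, ], id, int }.
Union: FOLLOW(expr) = { $, (, [, ], id, int }.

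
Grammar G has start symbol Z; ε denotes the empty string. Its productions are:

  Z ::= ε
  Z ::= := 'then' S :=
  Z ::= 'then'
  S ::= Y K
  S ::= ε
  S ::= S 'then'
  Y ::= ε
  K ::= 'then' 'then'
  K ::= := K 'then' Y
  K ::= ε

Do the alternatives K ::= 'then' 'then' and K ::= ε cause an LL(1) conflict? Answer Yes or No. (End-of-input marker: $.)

Yes

FIRST('then' 'then') = { 'then' } and FIRST(ε) = { ε }.
The second alternative is nullable and FOLLOW(K) = { 'then', := } shares 'then' with FIRST of the first — conflict.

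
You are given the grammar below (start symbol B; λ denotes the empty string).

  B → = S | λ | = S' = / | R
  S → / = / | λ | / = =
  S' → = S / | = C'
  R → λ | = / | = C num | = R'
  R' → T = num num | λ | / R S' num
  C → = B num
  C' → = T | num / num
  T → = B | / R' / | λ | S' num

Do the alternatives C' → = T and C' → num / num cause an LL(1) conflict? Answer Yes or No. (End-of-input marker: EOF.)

No

FIRST(= T) = { = } and FIRST(num / num) = { num }.
The FIRST sets are disjoint and neither alternative is nullable — no conflict.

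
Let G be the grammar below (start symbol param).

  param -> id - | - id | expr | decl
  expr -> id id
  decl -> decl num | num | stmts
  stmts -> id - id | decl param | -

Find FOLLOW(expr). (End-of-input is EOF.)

In param -> expr: expr is at the end, add FOLLOW(param) = { EOF, -, id, num }.
Union: FOLLOW(expr) = { EOF, -, id, num }.

{ EOF, -, id, num }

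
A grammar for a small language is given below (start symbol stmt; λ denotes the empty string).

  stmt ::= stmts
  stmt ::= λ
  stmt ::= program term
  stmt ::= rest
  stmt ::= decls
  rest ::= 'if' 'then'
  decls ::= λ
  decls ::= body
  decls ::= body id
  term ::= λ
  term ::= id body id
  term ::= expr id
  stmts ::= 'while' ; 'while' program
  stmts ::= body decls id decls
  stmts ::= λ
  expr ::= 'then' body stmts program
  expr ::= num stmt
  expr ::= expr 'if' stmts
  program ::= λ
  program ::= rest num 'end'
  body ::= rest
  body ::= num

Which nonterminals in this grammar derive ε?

{ decls, program, stmt, stmts, term }

Directly nullable (have an λ-production): stmt, decls, term, stmts, program.
No other nonterminal has a production whose RHS symbols are all nullable.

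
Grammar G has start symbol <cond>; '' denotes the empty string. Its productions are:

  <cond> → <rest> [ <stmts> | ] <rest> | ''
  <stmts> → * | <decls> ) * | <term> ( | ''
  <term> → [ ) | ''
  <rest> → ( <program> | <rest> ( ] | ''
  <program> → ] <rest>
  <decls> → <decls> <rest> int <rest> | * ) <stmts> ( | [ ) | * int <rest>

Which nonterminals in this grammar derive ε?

Directly nullable (have an ''-production): <cond>, <stmts>, <term>, <rest>.
No other nonterminal has a production whose RHS symbols are all nullable.

{ <cond>, <rest>, <stmts>, <term> }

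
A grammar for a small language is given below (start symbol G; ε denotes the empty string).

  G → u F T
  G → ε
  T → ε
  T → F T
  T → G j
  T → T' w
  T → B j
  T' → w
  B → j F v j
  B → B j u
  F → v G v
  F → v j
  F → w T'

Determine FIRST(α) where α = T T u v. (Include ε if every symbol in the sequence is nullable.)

Add FIRST(T)\{ε} = { j, u, v, w }; T is nullable, continue.
Add FIRST(T)\{ε} = { j, u, v, w }; T is nullable, continue.
u is a terminal; add {u} and stop.

{ j, u, v, w }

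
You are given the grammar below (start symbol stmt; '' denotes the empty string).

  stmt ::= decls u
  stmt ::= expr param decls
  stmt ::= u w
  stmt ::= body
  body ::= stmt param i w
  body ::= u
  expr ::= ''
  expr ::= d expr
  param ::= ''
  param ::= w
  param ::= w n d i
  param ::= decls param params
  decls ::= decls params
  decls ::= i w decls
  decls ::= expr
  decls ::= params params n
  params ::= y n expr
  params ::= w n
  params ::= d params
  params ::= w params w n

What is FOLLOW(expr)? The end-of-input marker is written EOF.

In stmt ::= expr param decls: add FIRST(param decls)\{''} = { d, i, w, y }.
  Since param decls is nullable, also add FOLLOW(stmt) = { EOF, d, i, w, y }.
In expr ::= d expr: expr is at the end, add FOLLOW(expr) = { EOF, d, i, n, u, w, y }.
In decls ::= expr: expr is at the end, add FOLLOW(decls) = { EOF, d, i, u, w, y }.
In params ::= y n expr: expr is at the end, add FOLLOW(params) = { EOF, d, i, n, u, w, y }.
Union: FOLLOW(expr) = { EOF, d, i, n, u, w, y }.

{ EOF, d, i, n, u, w, y }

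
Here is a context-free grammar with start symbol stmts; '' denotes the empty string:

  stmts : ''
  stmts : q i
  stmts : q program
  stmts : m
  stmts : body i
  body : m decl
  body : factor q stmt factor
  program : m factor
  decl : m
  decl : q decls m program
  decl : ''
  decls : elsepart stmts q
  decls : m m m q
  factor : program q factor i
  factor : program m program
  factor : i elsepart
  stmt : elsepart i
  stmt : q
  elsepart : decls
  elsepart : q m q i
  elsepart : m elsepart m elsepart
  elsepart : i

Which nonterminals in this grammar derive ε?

Directly nullable (have an ''-production): stmts, decl.
No other nonterminal has a production whose RHS symbols are all nullable.

{ decl, stmts }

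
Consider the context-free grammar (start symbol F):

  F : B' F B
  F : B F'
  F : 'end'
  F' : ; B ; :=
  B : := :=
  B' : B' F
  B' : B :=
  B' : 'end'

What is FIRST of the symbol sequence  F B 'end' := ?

Add FIRST(F) = { 'end', := }; F is not nullable, stop.

{ 'end', := }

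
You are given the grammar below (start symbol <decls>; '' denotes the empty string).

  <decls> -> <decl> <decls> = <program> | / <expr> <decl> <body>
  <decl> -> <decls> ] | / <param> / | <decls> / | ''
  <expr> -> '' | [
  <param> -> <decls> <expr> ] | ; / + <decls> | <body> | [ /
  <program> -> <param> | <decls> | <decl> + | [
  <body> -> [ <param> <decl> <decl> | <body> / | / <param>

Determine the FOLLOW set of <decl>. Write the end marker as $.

In <decls> -> <decl> <decls> = <program>: add FIRST(<decls> = <program>) = { / }.
In <decls> -> / <expr> <decl> <body>: add FIRST(<body>) = { /, [ }.
In <program> -> <decl> +: add FIRST(+) = { + }.
In <body> -> [ <param> <decl> <decl>: add FIRST(<decl>)\{''} = { / }.
  Since <decl> is nullable, also add FOLLOW(<body>) = { $, /, =, [, ] }.
In <body> -> [ <param> <decl> <decl>: <decl> is at the end, add FOLLOW(<body>) = { $, /, =, [, ] }.
Union: FOLLOW(<decl>) = { $, +, /, =, [, ] }.

{ $, +, /, =, [, ] }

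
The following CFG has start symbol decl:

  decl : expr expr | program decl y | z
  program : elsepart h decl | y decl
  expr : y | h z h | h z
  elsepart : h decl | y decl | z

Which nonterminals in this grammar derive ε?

No nonterminal has an empty production or an RHS whose symbols are all nullable.

{ } (none)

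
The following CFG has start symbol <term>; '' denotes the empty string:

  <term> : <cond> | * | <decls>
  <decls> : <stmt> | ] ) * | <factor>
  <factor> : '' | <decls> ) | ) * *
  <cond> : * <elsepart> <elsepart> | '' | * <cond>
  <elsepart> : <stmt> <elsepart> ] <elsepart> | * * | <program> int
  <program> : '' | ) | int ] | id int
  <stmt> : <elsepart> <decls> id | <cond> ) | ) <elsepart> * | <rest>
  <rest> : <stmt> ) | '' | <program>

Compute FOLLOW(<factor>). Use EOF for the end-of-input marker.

{ EOF, ), id }

In <decls> : <factor>: <factor> is at the end, add FOLLOW(<decls>) = { EOF, ), id }.
Union: FOLLOW(<factor>) = { EOF, ), id }.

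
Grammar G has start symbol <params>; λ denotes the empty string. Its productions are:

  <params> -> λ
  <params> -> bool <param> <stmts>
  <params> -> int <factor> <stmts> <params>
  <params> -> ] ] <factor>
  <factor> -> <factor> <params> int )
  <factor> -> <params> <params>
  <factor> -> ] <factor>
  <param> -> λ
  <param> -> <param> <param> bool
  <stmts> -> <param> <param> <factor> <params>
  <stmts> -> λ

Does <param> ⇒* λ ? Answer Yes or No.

<param> has an λ-production, so <param> ⇒ λ.

Yes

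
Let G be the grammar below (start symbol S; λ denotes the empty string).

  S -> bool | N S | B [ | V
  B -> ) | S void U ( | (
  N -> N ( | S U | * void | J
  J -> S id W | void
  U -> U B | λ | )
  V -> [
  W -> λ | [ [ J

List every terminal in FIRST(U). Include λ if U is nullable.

From U -> U B: U nullable, take FIRST(U) ∪ FIRST(B) = { (, ), *, [, bool, void }.
U -> λ contributes λ.
U -> ) contributes {)}.
Union: FIRST(U) = { (, ), *, [, bool, void, λ }.

{ (, ), *, [, bool, void, λ }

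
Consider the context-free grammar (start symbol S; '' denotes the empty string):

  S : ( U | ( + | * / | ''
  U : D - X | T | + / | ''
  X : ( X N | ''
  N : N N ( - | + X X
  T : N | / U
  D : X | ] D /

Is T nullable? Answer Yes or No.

No

Nullable nonterminals: D, S, U, X.
No production of T has an RHS whose symbols are all nullable, so T is not nullable.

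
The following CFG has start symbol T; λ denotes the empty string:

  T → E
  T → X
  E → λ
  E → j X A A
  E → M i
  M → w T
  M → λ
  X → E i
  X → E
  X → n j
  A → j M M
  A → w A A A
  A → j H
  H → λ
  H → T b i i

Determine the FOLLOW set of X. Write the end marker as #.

{ #, b, i, j, w }

In T → X: X is at the end, add FOLLOW(T) = { #, b, i, j, w }.
In E → j X A A: add FIRST(A A) = { j, w }.
Union: FOLLOW(X) = { #, b, i, j, w }.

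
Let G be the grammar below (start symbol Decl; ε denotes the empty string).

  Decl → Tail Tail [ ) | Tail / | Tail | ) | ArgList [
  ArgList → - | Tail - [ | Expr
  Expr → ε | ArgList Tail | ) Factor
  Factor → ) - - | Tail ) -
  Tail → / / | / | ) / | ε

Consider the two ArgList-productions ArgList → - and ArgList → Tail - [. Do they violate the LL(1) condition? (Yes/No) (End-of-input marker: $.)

FIRST(-) = { - } and FIRST(Tail - [) = { ), -, / }.
Both contain -, so the two alternatives are not disjoint — LL(1) conflict.

Yes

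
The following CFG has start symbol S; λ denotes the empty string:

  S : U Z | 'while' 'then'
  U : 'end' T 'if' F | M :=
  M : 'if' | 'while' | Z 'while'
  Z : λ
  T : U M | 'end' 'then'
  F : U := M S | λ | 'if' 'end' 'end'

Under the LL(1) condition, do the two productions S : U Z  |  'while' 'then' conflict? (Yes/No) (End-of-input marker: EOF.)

Yes

FIRST(U Z) = { 'end', 'if', 'while' } and FIRST('while' 'then') = { 'while' }.
Both contain 'while', so the two alternatives are not disjoint — LL(1) conflict.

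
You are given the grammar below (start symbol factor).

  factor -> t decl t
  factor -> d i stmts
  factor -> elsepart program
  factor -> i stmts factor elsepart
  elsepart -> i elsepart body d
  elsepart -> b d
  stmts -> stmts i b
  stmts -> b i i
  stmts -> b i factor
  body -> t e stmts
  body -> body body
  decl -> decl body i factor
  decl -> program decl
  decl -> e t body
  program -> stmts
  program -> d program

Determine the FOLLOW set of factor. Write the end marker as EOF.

factor is the start symbol, so EOF ∈ FOLLOW(factor).
In factor -> i stmts factor elsepart: add FIRST(elsepart) = { b, i }.
In stmts -> b i factor: factor is at the end, add FOLLOW(stmts) = { EOF, b, d, e, i, t }.
In decl -> decl body i factor: factor is at the end, add FOLLOW(decl) = { t }.
Union: FOLLOW(factor) = { EOF, b, d, e, i, t }.

{ EOF, b, d, e, i, t }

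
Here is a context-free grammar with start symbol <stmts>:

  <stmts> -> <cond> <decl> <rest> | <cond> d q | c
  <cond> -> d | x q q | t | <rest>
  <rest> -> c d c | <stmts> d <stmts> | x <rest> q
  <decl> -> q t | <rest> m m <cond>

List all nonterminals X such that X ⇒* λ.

No nonterminal has an empty production or an RHS whose symbols are all nullable.

{ } (none)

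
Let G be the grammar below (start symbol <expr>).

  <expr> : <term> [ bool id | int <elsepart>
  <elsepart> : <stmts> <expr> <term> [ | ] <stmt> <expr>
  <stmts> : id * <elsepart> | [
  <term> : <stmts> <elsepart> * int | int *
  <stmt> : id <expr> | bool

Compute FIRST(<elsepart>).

From <elsepart> : <stmts> <expr> <term> [: add FIRST(<stmts>) = { [, id }.
<elsepart> : ] <stmt> <expr> contributes {]}.
Union: FIRST(<elsepart>) = { [, ], id }.

{ [, ], id }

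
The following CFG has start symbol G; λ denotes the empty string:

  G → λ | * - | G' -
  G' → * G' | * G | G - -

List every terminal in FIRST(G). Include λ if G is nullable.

G → λ contributes λ.
G → * - contributes {*}.
From G → G' -: add FIRST(G') = { *, - }.
Union: FIRST(G) = { *, -, λ }.

{ *, -, λ }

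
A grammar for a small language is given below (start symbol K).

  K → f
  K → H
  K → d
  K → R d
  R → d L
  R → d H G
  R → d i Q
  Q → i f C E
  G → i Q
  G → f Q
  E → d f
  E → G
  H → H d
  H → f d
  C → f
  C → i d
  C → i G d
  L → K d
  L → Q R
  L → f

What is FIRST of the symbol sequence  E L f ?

{ d, f, i }

Add FIRST(E) = { d, f, i }; E is not nullable, stop.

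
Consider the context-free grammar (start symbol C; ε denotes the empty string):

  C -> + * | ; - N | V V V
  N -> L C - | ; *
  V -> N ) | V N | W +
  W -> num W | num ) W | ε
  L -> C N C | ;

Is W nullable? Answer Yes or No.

Yes

W has an ε-production, so W ⇒ ε.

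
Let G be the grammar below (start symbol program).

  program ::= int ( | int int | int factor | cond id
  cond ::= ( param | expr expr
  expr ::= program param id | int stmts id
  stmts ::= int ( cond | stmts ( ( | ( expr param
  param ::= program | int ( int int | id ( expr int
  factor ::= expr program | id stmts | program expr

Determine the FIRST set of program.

{ (, int }

program ::= int ( contributes {int}.
program ::= int int contributes {int}.
program ::= int factor contributes {int}.
From program ::= cond id: add FIRST(cond) = { (, int }.
Union: FIRST(program) = { (, int }.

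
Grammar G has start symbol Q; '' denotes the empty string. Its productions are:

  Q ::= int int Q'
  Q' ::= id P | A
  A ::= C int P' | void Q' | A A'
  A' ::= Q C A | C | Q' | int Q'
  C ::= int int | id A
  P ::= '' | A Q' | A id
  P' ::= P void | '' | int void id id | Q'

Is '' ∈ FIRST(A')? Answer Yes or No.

Nullable nonterminals: P, P'.
No production of A' has an RHS whose symbols are all nullable, so A' is not nullable.

No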